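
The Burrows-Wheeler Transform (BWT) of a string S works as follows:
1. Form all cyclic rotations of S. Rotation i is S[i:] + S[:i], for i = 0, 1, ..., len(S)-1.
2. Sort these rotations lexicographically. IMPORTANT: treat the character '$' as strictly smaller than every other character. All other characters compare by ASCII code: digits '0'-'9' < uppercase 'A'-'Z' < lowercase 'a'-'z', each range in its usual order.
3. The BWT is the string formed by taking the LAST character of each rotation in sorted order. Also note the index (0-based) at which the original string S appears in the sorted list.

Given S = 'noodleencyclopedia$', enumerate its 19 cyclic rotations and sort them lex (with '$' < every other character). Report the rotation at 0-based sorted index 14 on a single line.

All 19 rotations (rotation i = S[i:]+S[:i]):
  rot[0] = noodleencyclopedia$
  rot[1] = oodleencyclopedia$n
  rot[2] = odleencyclopedia$no
  rot[3] = dleencyclopedia$noo
  rot[4] = leencyclopedia$nood
  rot[5] = eencyclopedia$noodl
  rot[6] = encyclopedia$noodle
  rot[7] = ncyclopedia$noodlee
  rot[8] = cyclopedia$noodleen
  rot[9] = yclopedia$noodleenc
  rot[10] = clopedia$noodleency
  rot[11] = lopedia$noodleencyc
  rot[12] = opedia$noodleencycl
  rot[13] = pedia$noodleencyclo
  rot[14] = edia$noodleencyclop
  rot[15] = dia$noodleencyclope
  rot[16] = ia$noodleencycloped
  rot[17] = a$noodleencyclopedi
  rot[18] = $noodleencyclopedia
Sorted (with $ < everything):
  sorted[0] = $noodleencyclopedia
  sorted[1] = a$noodleencyclopedi
  sorted[2] = clopedia$noodleency
  sorted[3] = cyclopedia$noodleen
  sorted[4] = dia$noodleencyclope
  sorted[5] = dleencyclopedia$noo
  sorted[6] = edia$noodleencyclop
  sorted[7] = eencyclopedia$noodl
  sorted[8] = encyclopedia$noodle
  sorted[9] = ia$noodleencycloped
  sorted[10] = leencyclopedia$nood
  sorted[11] = lopedia$noodleencyc
  sorted[12] = ncyclopedia$noodlee
  sorted[13] = noodleencyclopedia$
  sorted[14] = odleencyclopedia$no
  sorted[15] = oodleencyclopedia$n
  sorted[16] = opedia$noodleencycl
  sorted[17] = pedia$noodleencyclo
  sorted[18] = yclopedia$noodleenc
sorted[14] = odleencyclopedia$no

Answer: odleencyclopedia$no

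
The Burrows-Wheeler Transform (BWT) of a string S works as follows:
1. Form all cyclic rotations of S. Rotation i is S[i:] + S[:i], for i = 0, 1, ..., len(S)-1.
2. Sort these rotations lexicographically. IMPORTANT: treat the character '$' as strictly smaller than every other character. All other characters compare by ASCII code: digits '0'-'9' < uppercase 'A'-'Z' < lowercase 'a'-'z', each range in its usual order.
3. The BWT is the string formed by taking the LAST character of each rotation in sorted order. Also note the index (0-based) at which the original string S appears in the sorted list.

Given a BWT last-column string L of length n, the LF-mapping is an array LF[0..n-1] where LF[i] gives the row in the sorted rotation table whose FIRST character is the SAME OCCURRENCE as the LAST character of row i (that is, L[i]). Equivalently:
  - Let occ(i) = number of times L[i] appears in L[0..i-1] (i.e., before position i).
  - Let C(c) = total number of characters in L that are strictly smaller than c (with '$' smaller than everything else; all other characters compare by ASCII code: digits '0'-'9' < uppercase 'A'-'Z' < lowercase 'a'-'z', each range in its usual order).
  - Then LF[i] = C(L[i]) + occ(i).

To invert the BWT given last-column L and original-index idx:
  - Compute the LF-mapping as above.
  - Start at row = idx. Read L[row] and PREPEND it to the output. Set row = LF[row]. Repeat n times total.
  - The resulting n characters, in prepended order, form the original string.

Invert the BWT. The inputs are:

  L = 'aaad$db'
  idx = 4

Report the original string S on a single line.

LF mapping: 1 2 3 5 0 6 4
Walk LF starting at row 4, prepending L[row]:
  step 1: row=4, L[4]='$', prepend. Next row=LF[4]=0
  step 2: row=0, L[0]='a', prepend. Next row=LF[0]=1
  step 3: row=1, L[1]='a', prepend. Next row=LF[1]=2
  step 4: row=2, L[2]='a', prepend. Next row=LF[2]=3
  step 5: row=3, L[3]='d', prepend. Next row=LF[3]=5
  step 6: row=5, L[5]='d', prepend. Next row=LF[5]=6
  step 7: row=6, L[6]='b', prepend. Next row=LF[6]=4
Reversed output: bddaaa$

Answer: bddaaa$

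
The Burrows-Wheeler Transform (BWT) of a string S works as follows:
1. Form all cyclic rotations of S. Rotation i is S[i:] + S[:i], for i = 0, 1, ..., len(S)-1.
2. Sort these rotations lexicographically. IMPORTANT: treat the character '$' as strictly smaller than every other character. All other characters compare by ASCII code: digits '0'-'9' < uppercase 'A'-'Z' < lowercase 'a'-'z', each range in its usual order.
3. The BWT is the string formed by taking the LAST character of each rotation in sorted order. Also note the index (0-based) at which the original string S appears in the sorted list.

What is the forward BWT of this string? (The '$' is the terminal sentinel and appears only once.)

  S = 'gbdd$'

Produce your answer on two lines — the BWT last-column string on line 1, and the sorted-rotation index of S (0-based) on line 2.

All 5 rotations (rotation i = S[i:]+S[:i]):
  rot[0] = gbdd$
  rot[1] = bdd$g
  rot[2] = dd$gb
  rot[3] = d$gbd
  rot[4] = $gbdd
Sorted (with $ < everything):
  sorted[0] = $gbdd  (last char: 'd')
  sorted[1] = bdd$g  (last char: 'g')
  sorted[2] = d$gbd  (last char: 'd')
  sorted[3] = dd$gb  (last char: 'b')
  sorted[4] = gbdd$  (last char: '$')
Last column: dgdb$
Original string S is at sorted index 4

Answer: dgdb$
4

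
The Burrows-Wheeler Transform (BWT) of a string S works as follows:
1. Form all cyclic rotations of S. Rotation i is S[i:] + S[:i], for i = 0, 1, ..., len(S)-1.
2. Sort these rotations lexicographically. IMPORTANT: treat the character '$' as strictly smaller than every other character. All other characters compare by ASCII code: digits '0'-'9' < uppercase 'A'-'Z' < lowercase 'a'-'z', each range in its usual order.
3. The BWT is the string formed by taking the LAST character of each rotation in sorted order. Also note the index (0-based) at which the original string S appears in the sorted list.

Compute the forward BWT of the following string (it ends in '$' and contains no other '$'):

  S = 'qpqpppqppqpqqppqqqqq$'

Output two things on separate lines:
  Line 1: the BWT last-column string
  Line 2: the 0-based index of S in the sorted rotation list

Answer: qqpqqqppqpqppq$pqpqqp
14

Derivation:
All 21 rotations (rotation i = S[i:]+S[:i]):
  rot[0] = qpqpppqppqpqqppqqqqq$
  rot[1] = pqpppqppqpqqppqqqqq$q
  rot[2] = qpppqppqpqqppqqqqq$qp
  rot[3] = pppqppqpqqppqqqqq$qpq
  rot[4] = ppqppqpqqppqqqqq$qpqp
  rot[5] = pqppqpqqppqqqqq$qpqpp
  rot[6] = qppqpqqppqqqqq$qpqppp
  rot[7] = ppqpqqppqqqqq$qpqpppq
  rot[8] = pqpqqppqqqqq$qpqpppqp
  rot[9] = qpqqppqqqqq$qpqpppqpp
  rot[10] = pqqppqqqqq$qpqpppqppq
  rot[11] = qqppqqqqq$qpqpppqppqp
  rot[12] = qppqqqqq$qpqpppqppqpq
  rot[13] = ppqqqqq$qpqpppqppqpqq
  rot[14] = pqqqqq$qpqpppqppqpqqp
  rot[15] = qqqqq$qpqpppqppqpqqpp
  rot[16] = qqqq$qpqpppqppqpqqppq
  rot[17] = qqq$qpqpppqppqpqqppqq
  rot[18] = qq$qpqpppqppqpqqppqqq
  rot[19] = q$qpqpppqppqpqqppqqqq
  rot[20] = $qpqpppqppqpqqppqqqqq
Sorted (with $ < everything):
  sorted[0] = $qpqpppqppqpqqppqqqqq  (last char: 'q')
  sorted[1] = pppqppqpqqppqqqqq$qpq  (last char: 'q')
  sorted[2] = ppqppqpqqppqqqqq$qpqp  (last char: 'p')
  sorted[3] = ppqpqqppqqqqq$qpqpppq  (last char: 'q')
  sorted[4] = ppqqqqq$qpqpppqppqpqq  (last char: 'q')
  sorted[5] = pqpppqppqpqqppqqqqq$q  (last char: 'q')
  sorted[6] = pqppqpqqppqqqqq$qpqpp  (last char: 'p')
  sorted[7] = pqpqqppqqqqq$qpqpppqp  (last char: 'p')
  sorted[8] = pqqppqqqqq$qpqpppqppq  (last char: 'q')
  sorted[9] = pqqqqq$qpqpppqppqpqqp  (last char: 'p')
  sorted[10] = q$qpqpppqppqpqqppqqqq  (last char: 'q')
  sorted[11] = qpppqppqpqqppqqqqq$qp  (last char: 'p')
  sorted[12] = qppqpqqppqqqqq$qpqppp  (last char: 'p')
  sorted[13] = qppqqqqq$qpqpppqppqpq  (last char: 'q')
  sorted[14] = qpqpppqppqpqqppqqqqq$  (last char: '$')
  sorted[15] = qpqqppqqqqq$qpqpppqpp  (last char: 'p')
  sorted[16] = qq$qpqpppqppqpqqppqqq  (last char: 'q')
  sorted[17] = qqppqqqqq$qpqpppqppqp  (last char: 'p')
  sorted[18] = qqq$qpqpppqppqpqqppqq  (last char: 'q')
  sorted[19] = qqqq$qpqpppqppqpqqppq  (last char: 'q')
  sorted[20] = qqqqq$qpqpppqppqpqqpp  (last char: 'p')
Last column: qqpqqqppqpqppq$pqpqqp
Original string S is at sorted index 14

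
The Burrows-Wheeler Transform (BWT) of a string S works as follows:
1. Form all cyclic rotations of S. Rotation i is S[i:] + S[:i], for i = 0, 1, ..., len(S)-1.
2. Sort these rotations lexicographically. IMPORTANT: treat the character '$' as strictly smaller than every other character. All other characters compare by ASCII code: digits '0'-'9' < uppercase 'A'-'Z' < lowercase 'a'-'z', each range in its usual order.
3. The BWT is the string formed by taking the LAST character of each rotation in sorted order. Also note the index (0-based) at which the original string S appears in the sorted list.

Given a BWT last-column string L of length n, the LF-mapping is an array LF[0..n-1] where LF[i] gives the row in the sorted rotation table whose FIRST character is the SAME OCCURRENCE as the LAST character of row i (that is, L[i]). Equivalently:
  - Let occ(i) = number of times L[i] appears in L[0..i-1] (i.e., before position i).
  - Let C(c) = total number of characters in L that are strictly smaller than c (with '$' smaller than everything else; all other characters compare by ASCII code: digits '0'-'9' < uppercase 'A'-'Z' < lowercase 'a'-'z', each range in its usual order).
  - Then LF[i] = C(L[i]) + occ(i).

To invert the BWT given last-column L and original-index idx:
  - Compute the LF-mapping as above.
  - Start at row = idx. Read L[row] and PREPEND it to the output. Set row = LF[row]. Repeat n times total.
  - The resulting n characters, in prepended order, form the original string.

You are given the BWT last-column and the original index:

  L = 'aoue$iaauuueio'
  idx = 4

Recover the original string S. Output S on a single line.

LF mapping: 1 8 10 4 0 6 2 3 11 12 13 5 7 9
Walk LF starting at row 4, prepending L[row]:
  step 1: row=4, L[4]='$', prepend. Next row=LF[4]=0
  step 2: row=0, L[0]='a', prepend. Next row=LF[0]=1
  step 3: row=1, L[1]='o', prepend. Next row=LF[1]=8
  step 4: row=8, L[8]='u', prepend. Next row=LF[8]=11
  step 5: row=11, L[11]='e', prepend. Next row=LF[11]=5
  step 6: row=5, L[5]='i', prepend. Next row=LF[5]=6
  step 7: row=6, L[6]='a', prepend. Next row=LF[6]=2
  step 8: row=2, L[2]='u', prepend. Next row=LF[2]=10
  step 9: row=10, L[10]='u', prepend. Next row=LF[10]=13
  step 10: row=13, L[13]='o', prepend. Next row=LF[13]=9
  step 11: row=9, L[9]='u', prepend. Next row=LF[9]=12
  step 12: row=12, L[12]='i', prepend. Next row=LF[12]=7
  step 13: row=7, L[7]='a', prepend. Next row=LF[7]=3
  step 14: row=3, L[3]='e', prepend. Next row=LF[3]=4
Reversed output: eaiuouuaieuoa$

Answer: eaiuouuaieuoa$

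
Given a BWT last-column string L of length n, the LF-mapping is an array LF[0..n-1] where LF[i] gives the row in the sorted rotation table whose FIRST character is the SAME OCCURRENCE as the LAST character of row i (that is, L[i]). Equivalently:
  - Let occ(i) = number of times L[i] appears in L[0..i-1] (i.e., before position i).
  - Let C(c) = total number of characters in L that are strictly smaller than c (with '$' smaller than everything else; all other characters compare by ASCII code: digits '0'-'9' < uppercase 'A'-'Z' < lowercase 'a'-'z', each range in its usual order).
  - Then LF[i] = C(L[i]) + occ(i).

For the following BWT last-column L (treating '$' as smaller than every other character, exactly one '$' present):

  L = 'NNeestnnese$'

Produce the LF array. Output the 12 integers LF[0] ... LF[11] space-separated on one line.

Char counts: '$':1, 'N':2, 'e':4, 'n':2, 's':2, 't':1
C (first-col start): C('$')=0, C('N')=1, C('e')=3, C('n')=7, C('s')=9, C('t')=11
L[0]='N': occ=0, LF[0]=C('N')+0=1+0=1
L[1]='N': occ=1, LF[1]=C('N')+1=1+1=2
L[2]='e': occ=0, LF[2]=C('e')+0=3+0=3
L[3]='e': occ=1, LF[3]=C('e')+1=3+1=4
L[4]='s': occ=0, LF[4]=C('s')+0=9+0=9
L[5]='t': occ=0, LF[5]=C('t')+0=11+0=11
L[6]='n': occ=0, LF[6]=C('n')+0=7+0=7
L[7]='n': occ=1, LF[7]=C('n')+1=7+1=8
L[8]='e': occ=2, LF[8]=C('e')+2=3+2=5
L[9]='s': occ=1, LF[9]=C('s')+1=9+1=10
L[10]='e': occ=3, LF[10]=C('e')+3=3+3=6
L[11]='$': occ=0, LF[11]=C('$')+0=0+0=0

Answer: 1 2 3 4 9 11 7 8 5 10 6 0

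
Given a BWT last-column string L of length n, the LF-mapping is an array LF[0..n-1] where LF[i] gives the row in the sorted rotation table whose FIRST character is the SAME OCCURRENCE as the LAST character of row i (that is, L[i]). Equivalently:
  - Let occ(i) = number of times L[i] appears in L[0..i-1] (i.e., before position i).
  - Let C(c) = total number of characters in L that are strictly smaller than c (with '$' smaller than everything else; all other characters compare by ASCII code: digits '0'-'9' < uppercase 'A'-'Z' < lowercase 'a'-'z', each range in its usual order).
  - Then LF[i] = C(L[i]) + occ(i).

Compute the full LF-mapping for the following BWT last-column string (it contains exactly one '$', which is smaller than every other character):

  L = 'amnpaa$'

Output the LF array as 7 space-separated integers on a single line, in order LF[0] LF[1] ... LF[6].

Answer: 1 4 5 6 2 3 0

Derivation:
Char counts: '$':1, 'a':3, 'm':1, 'n':1, 'p':1
C (first-col start): C('$')=0, C('a')=1, C('m')=4, C('n')=5, C('p')=6
L[0]='a': occ=0, LF[0]=C('a')+0=1+0=1
L[1]='m': occ=0, LF[1]=C('m')+0=4+0=4
L[2]='n': occ=0, LF[2]=C('n')+0=5+0=5
L[3]='p': occ=0, LF[3]=C('p')+0=6+0=6
L[4]='a': occ=1, LF[4]=C('a')+1=1+1=2
L[5]='a': occ=2, LF[5]=C('a')+2=1+2=3
L[6]='$': occ=0, LF[6]=C('$')+0=0+0=0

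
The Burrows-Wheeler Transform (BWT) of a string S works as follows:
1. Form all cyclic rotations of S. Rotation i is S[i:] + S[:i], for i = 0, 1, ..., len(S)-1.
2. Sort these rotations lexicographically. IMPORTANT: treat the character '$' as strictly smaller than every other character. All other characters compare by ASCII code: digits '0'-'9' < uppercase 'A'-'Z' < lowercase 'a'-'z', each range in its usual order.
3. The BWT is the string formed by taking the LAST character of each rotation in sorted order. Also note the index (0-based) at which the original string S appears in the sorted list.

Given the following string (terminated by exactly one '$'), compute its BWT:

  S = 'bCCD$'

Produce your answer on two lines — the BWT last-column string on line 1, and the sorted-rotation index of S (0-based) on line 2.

All 5 rotations (rotation i = S[i:]+S[:i]):
  rot[0] = bCCD$
  rot[1] = CCD$b
  rot[2] = CD$bC
  rot[3] = D$bCC
  rot[4] = $bCCD
Sorted (with $ < everything):
  sorted[0] = $bCCD  (last char: 'D')
  sorted[1] = CCD$b  (last char: 'b')
  sorted[2] = CD$bC  (last char: 'C')
  sorted[3] = D$bCC  (last char: 'C')
  sorted[4] = bCCD$  (last char: '$')
Last column: DbCC$
Original string S is at sorted index 4

Answer: DbCC$
4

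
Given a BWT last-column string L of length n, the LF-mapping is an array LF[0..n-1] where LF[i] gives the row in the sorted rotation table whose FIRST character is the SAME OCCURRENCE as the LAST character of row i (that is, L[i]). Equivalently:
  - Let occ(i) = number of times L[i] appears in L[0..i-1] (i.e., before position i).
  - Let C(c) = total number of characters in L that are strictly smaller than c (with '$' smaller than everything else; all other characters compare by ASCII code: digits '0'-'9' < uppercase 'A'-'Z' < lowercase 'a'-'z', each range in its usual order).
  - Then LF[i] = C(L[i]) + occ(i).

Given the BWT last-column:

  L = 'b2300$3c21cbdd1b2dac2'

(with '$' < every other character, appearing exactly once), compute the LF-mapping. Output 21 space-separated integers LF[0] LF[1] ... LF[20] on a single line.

Char counts: '$':1, '0':2, '1':2, '2':4, '3':2, 'a':1, 'b':3, 'c':3, 'd':3
C (first-col start): C('$')=0, C('0')=1, C('1')=3, C('2')=5, C('3')=9, C('a')=11, C('b')=12, C('c')=15, C('d')=18
L[0]='b': occ=0, LF[0]=C('b')+0=12+0=12
L[1]='2': occ=0, LF[1]=C('2')+0=5+0=5
L[2]='3': occ=0, LF[2]=C('3')+0=9+0=9
L[3]='0': occ=0, LF[3]=C('0')+0=1+0=1
L[4]='0': occ=1, LF[4]=C('0')+1=1+1=2
L[5]='$': occ=0, LF[5]=C('$')+0=0+0=0
L[6]='3': occ=1, LF[6]=C('3')+1=9+1=10
L[7]='c': occ=0, LF[7]=C('c')+0=15+0=15
L[8]='2': occ=1, LF[8]=C('2')+1=5+1=6
L[9]='1': occ=0, LF[9]=C('1')+0=3+0=3
L[10]='c': occ=1, LF[10]=C('c')+1=15+1=16
L[11]='b': occ=1, LF[11]=C('b')+1=12+1=13
L[12]='d': occ=0, LF[12]=C('d')+0=18+0=18
L[13]='d': occ=1, LF[13]=C('d')+1=18+1=19
L[14]='1': occ=1, LF[14]=C('1')+1=3+1=4
L[15]='b': occ=2, LF[15]=C('b')+2=12+2=14
L[16]='2': occ=2, LF[16]=C('2')+2=5+2=7
L[17]='d': occ=2, LF[17]=C('d')+2=18+2=20
L[18]='a': occ=0, LF[18]=C('a')+0=11+0=11
L[19]='c': occ=2, LF[19]=C('c')+2=15+2=17
L[20]='2': occ=3, LF[20]=C('2')+3=5+3=8

Answer: 12 5 9 1 2 0 10 15 6 3 16 13 18 19 4 14 7 20 11 17 8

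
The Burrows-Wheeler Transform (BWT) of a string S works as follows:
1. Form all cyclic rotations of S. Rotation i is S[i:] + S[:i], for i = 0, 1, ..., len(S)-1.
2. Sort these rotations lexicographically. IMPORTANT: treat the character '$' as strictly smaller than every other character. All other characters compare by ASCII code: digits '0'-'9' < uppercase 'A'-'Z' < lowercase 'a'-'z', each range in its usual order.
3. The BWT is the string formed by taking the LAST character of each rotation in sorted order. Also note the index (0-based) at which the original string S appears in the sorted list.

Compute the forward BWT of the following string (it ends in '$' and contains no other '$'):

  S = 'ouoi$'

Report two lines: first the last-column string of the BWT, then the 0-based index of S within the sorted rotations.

Answer: iou$o
3

Derivation:
All 5 rotations (rotation i = S[i:]+S[:i]):
  rot[0] = ouoi$
  rot[1] = uoi$o
  rot[2] = oi$ou
  rot[3] = i$ouo
  rot[4] = $ouoi
Sorted (with $ < everything):
  sorted[0] = $ouoi  (last char: 'i')
  sorted[1] = i$ouo  (last char: 'o')
  sorted[2] = oi$ou  (last char: 'u')
  sorted[3] = ouoi$  (last char: '$')
  sorted[4] = uoi$o  (last char: 'o')
Last column: iou$o
Original string S is at sorted index 3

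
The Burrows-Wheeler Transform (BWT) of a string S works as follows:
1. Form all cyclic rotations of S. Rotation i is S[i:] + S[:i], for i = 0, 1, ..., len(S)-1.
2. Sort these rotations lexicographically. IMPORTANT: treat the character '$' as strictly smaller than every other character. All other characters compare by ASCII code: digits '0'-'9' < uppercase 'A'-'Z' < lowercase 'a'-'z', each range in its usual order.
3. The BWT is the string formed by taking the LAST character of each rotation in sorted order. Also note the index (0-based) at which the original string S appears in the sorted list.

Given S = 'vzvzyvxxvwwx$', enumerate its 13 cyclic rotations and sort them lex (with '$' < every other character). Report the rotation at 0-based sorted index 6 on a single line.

Answer: wx$vzvzyvxxvw

Derivation:
All 13 rotations (rotation i = S[i:]+S[:i]):
  rot[0] = vzvzyvxxvwwx$
  rot[1] = zvzyvxxvwwx$v
  rot[2] = vzyvxxvwwx$vz
  rot[3] = zyvxxvwwx$vzv
  rot[4] = yvxxvwwx$vzvz
  rot[5] = vxxvwwx$vzvzy
  rot[6] = xxvwwx$vzvzyv
  rot[7] = xvwwx$vzvzyvx
  rot[8] = vwwx$vzvzyvxx
  rot[9] = wwx$vzvzyvxxv
  rot[10] = wx$vzvzyvxxvw
  rot[11] = x$vzvzyvxxvww
  rot[12] = $vzvzyvxxvwwx
Sorted (with $ < everything):
  sorted[0] = $vzvzyvxxvwwx
  sorted[1] = vwwx$vzvzyvxx
  sorted[2] = vxxvwwx$vzvzy
  sorted[3] = vzvzyvxxvwwx$
  sorted[4] = vzyvxxvwwx$vz
  sorted[5] = wwx$vzvzyvxxv
  sorted[6] = wx$vzvzyvxxvw
  sorted[7] = x$vzvzyvxxvww
  sorted[8] = xvwwx$vzvzyvx
  sorted[9] = xxvwwx$vzvzyv
  sorted[10] = yvxxvwwx$vzvz
  sorted[11] = zvzyvxxvwwx$v
  sorted[12] = zyvxxvwwx$vzv
sorted[6] = wx$vzvzyvxxvw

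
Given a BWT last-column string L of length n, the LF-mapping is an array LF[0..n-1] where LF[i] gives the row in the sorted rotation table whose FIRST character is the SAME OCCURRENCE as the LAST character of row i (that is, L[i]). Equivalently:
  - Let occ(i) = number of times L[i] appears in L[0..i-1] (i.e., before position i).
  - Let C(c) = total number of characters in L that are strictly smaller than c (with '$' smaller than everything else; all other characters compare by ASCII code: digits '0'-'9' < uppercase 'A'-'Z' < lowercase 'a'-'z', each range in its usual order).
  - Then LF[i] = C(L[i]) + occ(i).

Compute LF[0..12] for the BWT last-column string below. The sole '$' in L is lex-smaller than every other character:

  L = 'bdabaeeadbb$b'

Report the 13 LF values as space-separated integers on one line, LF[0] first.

Answer: 4 9 1 5 2 11 12 3 10 6 7 0 8

Derivation:
Char counts: '$':1, 'a':3, 'b':5, 'd':2, 'e':2
C (first-col start): C('$')=0, C('a')=1, C('b')=4, C('d')=9, C('e')=11
L[0]='b': occ=0, LF[0]=C('b')+0=4+0=4
L[1]='d': occ=0, LF[1]=C('d')+0=9+0=9
L[2]='a': occ=0, LF[2]=C('a')+0=1+0=1
L[3]='b': occ=1, LF[3]=C('b')+1=4+1=5
L[4]='a': occ=1, LF[4]=C('a')+1=1+1=2
L[5]='e': occ=0, LF[5]=C('e')+0=11+0=11
L[6]='e': occ=1, LF[6]=C('e')+1=11+1=12
L[7]='a': occ=2, LF[7]=C('a')+2=1+2=3
L[8]='d': occ=1, LF[8]=C('d')+1=9+1=10
L[9]='b': occ=2, LF[9]=C('b')+2=4+2=6
L[10]='b': occ=3, LF[10]=C('b')+3=4+3=7
L[11]='$': occ=0, LF[11]=C('$')+0=0+0=0
L[12]='b': occ=4, LF[12]=C('b')+4=4+4=8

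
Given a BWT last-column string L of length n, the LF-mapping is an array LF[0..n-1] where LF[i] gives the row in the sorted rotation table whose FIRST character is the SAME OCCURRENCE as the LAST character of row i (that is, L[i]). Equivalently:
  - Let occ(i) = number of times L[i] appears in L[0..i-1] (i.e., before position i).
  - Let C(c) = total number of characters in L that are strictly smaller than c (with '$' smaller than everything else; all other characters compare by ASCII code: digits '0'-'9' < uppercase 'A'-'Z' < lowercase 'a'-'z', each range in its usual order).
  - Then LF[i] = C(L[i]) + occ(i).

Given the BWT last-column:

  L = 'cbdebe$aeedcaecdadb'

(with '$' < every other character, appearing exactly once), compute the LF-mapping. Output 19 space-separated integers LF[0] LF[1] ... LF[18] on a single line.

Answer: 7 4 10 14 5 15 0 1 16 17 11 8 2 18 9 12 3 13 6

Derivation:
Char counts: '$':1, 'a':3, 'b':3, 'c':3, 'd':4, 'e':5
C (first-col start): C('$')=0, C('a')=1, C('b')=4, C('c')=7, C('d')=10, C('e')=14
L[0]='c': occ=0, LF[0]=C('c')+0=7+0=7
L[1]='b': occ=0, LF[1]=C('b')+0=4+0=4
L[2]='d': occ=0, LF[2]=C('d')+0=10+0=10
L[3]='e': occ=0, LF[3]=C('e')+0=14+0=14
L[4]='b': occ=1, LF[4]=C('b')+1=4+1=5
L[5]='e': occ=1, LF[5]=C('e')+1=14+1=15
L[6]='$': occ=0, LF[6]=C('$')+0=0+0=0
L[7]='a': occ=0, LF[7]=C('a')+0=1+0=1
L[8]='e': occ=2, LF[8]=C('e')+2=14+2=16
L[9]='e': occ=3, LF[9]=C('e')+3=14+3=17
L[10]='d': occ=1, LF[10]=C('d')+1=10+1=11
L[11]='c': occ=1, LF[11]=C('c')+1=7+1=8
L[12]='a': occ=1, LF[12]=C('a')+1=1+1=2
L[13]='e': occ=4, LF[13]=C('e')+4=14+4=18
L[14]='c': occ=2, LF[14]=C('c')+2=7+2=9
L[15]='d': occ=2, LF[15]=C('d')+2=10+2=12
L[16]='a': occ=2, LF[16]=C('a')+2=1+2=3
L[17]='d': occ=3, LF[17]=C('d')+3=10+3=13
L[18]='b': occ=2, LF[18]=C('b')+2=4+2=6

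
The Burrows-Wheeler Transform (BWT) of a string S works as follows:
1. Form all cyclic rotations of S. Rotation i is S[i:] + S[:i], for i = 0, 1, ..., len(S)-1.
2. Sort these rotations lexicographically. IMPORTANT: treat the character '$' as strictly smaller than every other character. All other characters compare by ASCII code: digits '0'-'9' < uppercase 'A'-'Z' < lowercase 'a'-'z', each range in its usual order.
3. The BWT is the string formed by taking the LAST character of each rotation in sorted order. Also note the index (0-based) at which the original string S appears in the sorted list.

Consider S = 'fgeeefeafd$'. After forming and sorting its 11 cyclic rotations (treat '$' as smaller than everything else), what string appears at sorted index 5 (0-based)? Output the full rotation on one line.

Answer: eefeafd$fge

Derivation:
All 11 rotations (rotation i = S[i:]+S[:i]):
  rot[0] = fgeeefeafd$
  rot[1] = geeefeafd$f
  rot[2] = eeefeafd$fg
  rot[3] = eefeafd$fge
  rot[4] = efeafd$fgee
  rot[5] = feafd$fgeee
  rot[6] = eafd$fgeeef
  rot[7] = afd$fgeeefe
  rot[8] = fd$fgeeefea
  rot[9] = d$fgeeefeaf
  rot[10] = $fgeeefeafd
Sorted (with $ < everything):
  sorted[0] = $fgeeefeafd
  sorted[1] = afd$fgeeefe
  sorted[2] = d$fgeeefeaf
  sorted[3] = eafd$fgeeef
  sorted[4] = eeefeafd$fg
  sorted[5] = eefeafd$fge
  sorted[6] = efeafd$fgee
  sorted[7] = fd$fgeeefea
  sorted[8] = feafd$fgeee
  sorted[9] = fgeeefeafd$
  sorted[10] = geeefeafd$f
sorted[5] = eefeafd$fge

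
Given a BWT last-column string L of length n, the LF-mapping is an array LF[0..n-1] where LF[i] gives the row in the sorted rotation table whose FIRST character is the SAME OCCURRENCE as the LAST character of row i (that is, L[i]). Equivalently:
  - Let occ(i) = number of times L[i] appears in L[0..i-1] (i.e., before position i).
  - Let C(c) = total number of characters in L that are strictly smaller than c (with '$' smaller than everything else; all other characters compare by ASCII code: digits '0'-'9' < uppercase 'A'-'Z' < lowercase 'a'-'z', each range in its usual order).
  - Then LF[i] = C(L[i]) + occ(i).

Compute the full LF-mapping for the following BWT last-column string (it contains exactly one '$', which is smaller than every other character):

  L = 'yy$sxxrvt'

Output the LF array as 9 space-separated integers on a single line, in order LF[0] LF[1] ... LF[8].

Answer: 7 8 0 2 5 6 1 4 3

Derivation:
Char counts: '$':1, 'r':1, 's':1, 't':1, 'v':1, 'x':2, 'y':2
C (first-col start): C('$')=0, C('r')=1, C('s')=2, C('t')=3, C('v')=4, C('x')=5, C('y')=7
L[0]='y': occ=0, LF[0]=C('y')+0=7+0=7
L[1]='y': occ=1, LF[1]=C('y')+1=7+1=8
L[2]='$': occ=0, LF[2]=C('$')+0=0+0=0
L[3]='s': occ=0, LF[3]=C('s')+0=2+0=2
L[4]='x': occ=0, LF[4]=C('x')+0=5+0=5
L[5]='x': occ=1, LF[5]=C('x')+1=5+1=6
L[6]='r': occ=0, LF[6]=C('r')+0=1+0=1
L[7]='v': occ=0, LF[7]=C('v')+0=4+0=4
L[8]='t': occ=0, LF[8]=C('t')+0=3+0=3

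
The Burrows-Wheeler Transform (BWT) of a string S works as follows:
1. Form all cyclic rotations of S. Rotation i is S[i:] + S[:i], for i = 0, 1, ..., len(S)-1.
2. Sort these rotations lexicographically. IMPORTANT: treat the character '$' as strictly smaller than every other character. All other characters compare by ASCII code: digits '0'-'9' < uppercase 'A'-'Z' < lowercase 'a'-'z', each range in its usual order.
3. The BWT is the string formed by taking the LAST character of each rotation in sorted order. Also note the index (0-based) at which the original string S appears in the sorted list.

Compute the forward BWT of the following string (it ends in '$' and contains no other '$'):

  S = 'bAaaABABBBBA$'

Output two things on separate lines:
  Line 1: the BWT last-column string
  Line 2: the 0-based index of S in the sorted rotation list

Answer: ABaBbBABBAaA$
12

Derivation:
All 13 rotations (rotation i = S[i:]+S[:i]):
  rot[0] = bAaaABABBBBA$
  rot[1] = AaaABABBBBA$b
  rot[2] = aaABABBBBA$bA
  rot[3] = aABABBBBA$bAa
  rot[4] = ABABBBBA$bAaa
  rot[5] = BABBBBA$bAaaA
  rot[6] = ABBBBA$bAaaAB
  rot[7] = BBBBA$bAaaABA
  rot[8] = BBBA$bAaaABAB
  rot[9] = BBA$bAaaABABB
  rot[10] = BA$bAaaABABBB
  rot[11] = A$bAaaABABBBB
  rot[12] = $bAaaABABBBBA
Sorted (with $ < everything):
  sorted[0] = $bAaaABABBBBA  (last char: 'A')
  sorted[1] = A$bAaaABABBBB  (last char: 'B')
  sorted[2] = ABABBBBA$bAaa  (last char: 'a')
  sorted[3] = ABBBBA$bAaaAB  (last char: 'B')
  sorted[4] = AaaABABBBBA$b  (last char: 'b')
  sorted[5] = BA$bAaaABABBB  (last char: 'B')
  sorted[6] = BABBBBA$bAaaA  (last char: 'A')
  sorted[7] = BBA$bAaaABABB  (last char: 'B')
  sorted[8] = BBBA$bAaaABAB  (last char: 'B')
  sorted[9] = BBBBA$bAaaABA  (last char: 'A')
  sorted[10] = aABABBBBA$bAa  (last char: 'a')
  sorted[11] = aaABABBBBA$bA  (last char: 'A')
  sorted[12] = bAaaABABBBBA$  (last char: '$')
Last column: ABaBbBABBAaA$
Original string S is at sorted index 12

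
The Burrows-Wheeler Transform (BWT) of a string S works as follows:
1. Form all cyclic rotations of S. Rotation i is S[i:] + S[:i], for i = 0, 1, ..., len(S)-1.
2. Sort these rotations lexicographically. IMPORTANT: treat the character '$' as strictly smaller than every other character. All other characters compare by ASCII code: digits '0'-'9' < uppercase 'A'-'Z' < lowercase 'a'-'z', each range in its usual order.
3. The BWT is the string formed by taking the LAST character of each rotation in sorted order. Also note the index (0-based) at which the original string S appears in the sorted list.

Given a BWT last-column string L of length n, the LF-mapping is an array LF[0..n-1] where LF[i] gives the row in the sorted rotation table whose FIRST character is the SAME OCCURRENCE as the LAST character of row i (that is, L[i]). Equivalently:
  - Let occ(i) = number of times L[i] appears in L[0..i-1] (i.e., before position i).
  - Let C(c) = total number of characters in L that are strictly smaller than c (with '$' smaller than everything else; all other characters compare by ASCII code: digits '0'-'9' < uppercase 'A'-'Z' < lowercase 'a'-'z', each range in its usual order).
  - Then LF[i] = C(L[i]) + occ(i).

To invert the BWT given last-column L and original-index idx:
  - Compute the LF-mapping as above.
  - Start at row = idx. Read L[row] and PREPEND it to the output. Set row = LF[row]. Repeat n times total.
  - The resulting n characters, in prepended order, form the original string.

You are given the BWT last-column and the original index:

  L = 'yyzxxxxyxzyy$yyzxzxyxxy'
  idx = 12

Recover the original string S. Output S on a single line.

Answer: yxyzyzxxxyyyxxxxzxzyyy$

Derivation:
LF mapping: 10 11 19 1 2 3 4 12 5 20 13 14 0 15 16 21 6 22 7 17 8 9 18
Walk LF starting at row 12, prepending L[row]:
  step 1: row=12, L[12]='$', prepend. Next row=LF[12]=0
  step 2: row=0, L[0]='y', prepend. Next row=LF[0]=10
  step 3: row=10, L[10]='y', prepend. Next row=LF[10]=13
  step 4: row=13, L[13]='y', prepend. Next row=LF[13]=15
  step 5: row=15, L[15]='z', prepend. Next row=LF[15]=21
  step 6: row=21, L[21]='x', prepend. Next row=LF[21]=9
  step 7: row=9, L[9]='z', prepend. Next row=LF[9]=20
  step 8: row=20, L[20]='x', prepend. Next row=LF[20]=8
  step 9: row=8, L[8]='x', prepend. Next row=LF[8]=5
  step 10: row=5, L[5]='x', prepend. Next row=LF[5]=3
  step 11: row=3, L[3]='x', prepend. Next row=LF[3]=1
  step 12: row=1, L[1]='y', prepend. Next row=LF[1]=11
  step 13: row=11, L[11]='y', prepend. Next row=LF[11]=14
  step 14: row=14, L[14]='y', prepend. Next row=LF[14]=16
  step 15: row=16, L[16]='x', prepend. Next row=LF[16]=6
  step 16: row=6, L[6]='x', prepend. Next row=LF[6]=4
  step 17: row=4, L[4]='x', prepend. Next row=LF[4]=2
  step 18: row=2, L[2]='z', prepend. Next row=LF[2]=19
  step 19: row=19, L[19]='y', prepend. Next row=LF[19]=17
  step 20: row=17, L[17]='z', prepend. Next row=LF[17]=22
  step 21: row=22, L[22]='y', prepend. Next row=LF[22]=18
  step 22: row=18, L[18]='x', prepend. Next row=LF[18]=7
  step 23: row=7, L[7]='y', prepend. Next row=LF[7]=12
Reversed output: yxyzyzxxxyyyxxxxzxzyyy$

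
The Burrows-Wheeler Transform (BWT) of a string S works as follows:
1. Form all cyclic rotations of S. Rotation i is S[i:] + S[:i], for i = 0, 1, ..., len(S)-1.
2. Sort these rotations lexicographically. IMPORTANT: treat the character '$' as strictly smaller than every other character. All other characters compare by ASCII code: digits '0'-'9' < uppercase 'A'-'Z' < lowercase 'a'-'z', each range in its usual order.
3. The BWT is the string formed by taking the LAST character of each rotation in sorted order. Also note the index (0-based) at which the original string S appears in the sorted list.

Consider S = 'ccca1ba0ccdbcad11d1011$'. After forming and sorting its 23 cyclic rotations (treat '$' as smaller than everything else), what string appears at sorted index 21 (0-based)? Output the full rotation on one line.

All 23 rotations (rotation i = S[i:]+S[:i]):
  rot[0] = ccca1ba0ccdbcad11d1011$
  rot[1] = cca1ba0ccdbcad11d1011$c
  rot[2] = ca1ba0ccdbcad11d1011$cc
  rot[3] = a1ba0ccdbcad11d1011$ccc
  rot[4] = 1ba0ccdbcad11d1011$ccca
  rot[5] = ba0ccdbcad11d1011$ccca1
  rot[6] = a0ccdbcad11d1011$ccca1b
  rot[7] = 0ccdbcad11d1011$ccca1ba
  rot[8] = ccdbcad11d1011$ccca1ba0
  rot[9] = cdbcad11d1011$ccca1ba0c
  rot[10] = dbcad11d1011$ccca1ba0cc
  rot[11] = bcad11d1011$ccca1ba0ccd
  rot[12] = cad11d1011$ccca1ba0ccdb
  rot[13] = ad11d1011$ccca1ba0ccdbc
  rot[14] = d11d1011$ccca1ba0ccdbca
  rot[15] = 11d1011$ccca1ba0ccdbcad
  rot[16] = 1d1011$ccca1ba0ccdbcad1
  rot[17] = d1011$ccca1ba0ccdbcad11
  rot[18] = 1011$ccca1ba0ccdbcad11d
  rot[19] = 011$ccca1ba0ccdbcad11d1
  rot[20] = 11$ccca1ba0ccdbcad11d10
  rot[21] = 1$ccca1ba0ccdbcad11d101
  rot[22] = $ccca1ba0ccdbcad11d1011
Sorted (with $ < everything):
  sorted[0] = $ccca1ba0ccdbcad11d1011
  sorted[1] = 011$ccca1ba0ccdbcad11d1
  sorted[2] = 0ccdbcad11d1011$ccca1ba
  sorted[3] = 1$ccca1ba0ccdbcad11d101
  sorted[4] = 1011$ccca1ba0ccdbcad11d
  sorted[5] = 11$ccca1ba0ccdbcad11d10
  sorted[6] = 11d1011$ccca1ba0ccdbcad
  sorted[7] = 1ba0ccdbcad11d1011$ccca
  sorted[8] = 1d1011$ccca1ba0ccdbcad1
  sorted[9] = a0ccdbcad11d1011$ccca1b
  sorted[10] = a1ba0ccdbcad11d1011$ccc
  sorted[11] = ad11d1011$ccca1ba0ccdbc
  sorted[12] = ba0ccdbcad11d1011$ccca1
  sorted[13] = bcad11d1011$ccca1ba0ccd
  sorted[14] = ca1ba0ccdbcad11d1011$cc
  sorted[15] = cad11d1011$ccca1ba0ccdb
  sorted[16] = cca1ba0ccdbcad11d1011$c
  sorted[17] = ccca1ba0ccdbcad11d1011$
  sorted[18] = ccdbcad11d1011$ccca1ba0
  sorted[19] = cdbcad11d1011$ccca1ba0c
  sorted[20] = d1011$ccca1ba0ccdbcad11
  sorted[21] = d11d1011$ccca1ba0ccdbca
  sorted[22] = dbcad11d1011$ccca1ba0cc
sorted[21] = d11d1011$ccca1ba0ccdbca

Answer: d11d1011$ccca1ba0ccdbca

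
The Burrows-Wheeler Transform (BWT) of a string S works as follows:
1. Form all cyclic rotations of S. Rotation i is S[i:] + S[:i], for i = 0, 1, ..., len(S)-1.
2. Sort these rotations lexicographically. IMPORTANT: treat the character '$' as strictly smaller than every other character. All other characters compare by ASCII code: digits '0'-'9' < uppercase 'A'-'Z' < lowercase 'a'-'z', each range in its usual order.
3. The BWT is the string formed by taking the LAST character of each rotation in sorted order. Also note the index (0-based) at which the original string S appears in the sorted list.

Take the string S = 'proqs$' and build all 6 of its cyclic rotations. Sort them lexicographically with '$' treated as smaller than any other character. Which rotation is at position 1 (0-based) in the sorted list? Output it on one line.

Answer: oqs$pr

Derivation:
All 6 rotations (rotation i = S[i:]+S[:i]):
  rot[0] = proqs$
  rot[1] = roqs$p
  rot[2] = oqs$pr
  rot[3] = qs$pro
  rot[4] = s$proq
  rot[5] = $proqs
Sorted (with $ < everything):
  sorted[0] = $proqs
  sorted[1] = oqs$pr
  sorted[2] = proqs$
  sorted[3] = qs$pro
  sorted[4] = roqs$p
  sorted[5] = s$proq
sorted[1] = oqs$pr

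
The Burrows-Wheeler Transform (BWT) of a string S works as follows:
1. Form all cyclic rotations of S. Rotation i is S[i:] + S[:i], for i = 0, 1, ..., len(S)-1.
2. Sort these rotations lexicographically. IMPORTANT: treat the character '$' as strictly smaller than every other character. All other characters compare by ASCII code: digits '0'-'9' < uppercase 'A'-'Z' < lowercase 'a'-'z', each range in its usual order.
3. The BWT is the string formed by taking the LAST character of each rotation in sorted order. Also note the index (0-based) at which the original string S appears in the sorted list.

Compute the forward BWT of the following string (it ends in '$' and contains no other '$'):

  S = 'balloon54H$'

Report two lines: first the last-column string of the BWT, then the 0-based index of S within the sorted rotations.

Answer: H5n4b$alool
5

Derivation:
All 11 rotations (rotation i = S[i:]+S[:i]):
  rot[0] = balloon54H$
  rot[1] = alloon54H$b
  rot[2] = lloon54H$ba
  rot[3] = loon54H$bal
  rot[4] = oon54H$ball
  rot[5] = on54H$ballo
  rot[6] = n54H$balloo
  rot[7] = 54H$balloon
  rot[8] = 4H$balloon5
  rot[9] = H$balloon54
  rot[10] = $balloon54H
Sorted (with $ < everything):
  sorted[0] = $balloon54H  (last char: 'H')
  sorted[1] = 4H$balloon5  (last char: '5')
  sorted[2] = 54H$balloon  (last char: 'n')
  sorted[3] = H$balloon54  (last char: '4')
  sorted[4] = alloon54H$b  (last char: 'b')
  sorted[5] = balloon54H$  (last char: '$')
  sorted[6] = lloon54H$ba  (last char: 'a')
  sorted[7] = loon54H$bal  (last char: 'l')
  sorted[8] = n54H$balloo  (last char: 'o')
  sorted[9] = on54H$ballo  (last char: 'o')
  sorted[10] = oon54H$ball  (last char: 'l')
Last column: H5n4b$alool
Original string S is at sorted index 5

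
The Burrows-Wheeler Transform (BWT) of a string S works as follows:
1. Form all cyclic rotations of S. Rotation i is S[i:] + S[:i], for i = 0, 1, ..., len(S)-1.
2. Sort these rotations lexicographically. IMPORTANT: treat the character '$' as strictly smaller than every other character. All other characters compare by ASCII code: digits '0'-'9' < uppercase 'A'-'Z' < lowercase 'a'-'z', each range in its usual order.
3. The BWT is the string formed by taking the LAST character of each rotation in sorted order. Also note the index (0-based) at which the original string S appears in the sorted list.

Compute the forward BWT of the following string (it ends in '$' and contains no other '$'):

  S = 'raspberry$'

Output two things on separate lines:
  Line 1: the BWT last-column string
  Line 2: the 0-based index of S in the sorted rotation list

All 10 rotations (rotation i = S[i:]+S[:i]):
  rot[0] = raspberry$
  rot[1] = aspberry$r
  rot[2] = spberry$ra
  rot[3] = pberry$ras
  rot[4] = berry$rasp
  rot[5] = erry$raspb
  rot[6] = rry$raspbe
  rot[7] = ry$raspber
  rot[8] = y$raspberr
  rot[9] = $raspberry
Sorted (with $ < everything):
  sorted[0] = $raspberry  (last char: 'y')
  sorted[1] = aspberry$r  (last char: 'r')
  sorted[2] = berry$rasp  (last char: 'p')
  sorted[3] = erry$raspb  (last char: 'b')
  sorted[4] = pberry$ras  (last char: 's')
  sorted[5] = raspberry$  (last char: '$')
  sorted[6] = rry$raspbe  (last char: 'e')
  sorted[7] = ry$raspber  (last char: 'r')
  sorted[8] = spberry$ra  (last char: 'a')
  sorted[9] = y$raspberr  (last char: 'r')
Last column: yrpbs$erar
Original string S is at sorted index 5

Answer: yrpbs$erar
5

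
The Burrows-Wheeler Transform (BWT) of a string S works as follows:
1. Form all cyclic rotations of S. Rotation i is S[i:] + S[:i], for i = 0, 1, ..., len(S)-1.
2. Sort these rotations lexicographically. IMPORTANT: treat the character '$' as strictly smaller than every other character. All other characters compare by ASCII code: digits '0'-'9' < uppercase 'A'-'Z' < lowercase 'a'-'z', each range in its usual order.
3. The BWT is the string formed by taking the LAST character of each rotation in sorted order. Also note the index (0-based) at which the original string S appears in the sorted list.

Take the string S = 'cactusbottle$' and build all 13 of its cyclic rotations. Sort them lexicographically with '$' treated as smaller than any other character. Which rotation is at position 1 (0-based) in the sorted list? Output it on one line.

All 13 rotations (rotation i = S[i:]+S[:i]):
  rot[0] = cactusbottle$
  rot[1] = actusbottle$c
  rot[2] = ctusbottle$ca
  rot[3] = tusbottle$cac
  rot[4] = usbottle$cact
  rot[5] = sbottle$cactu
  rot[6] = bottle$cactus
  rot[7] = ottle$cactusb
  rot[8] = ttle$cactusbo
  rot[9] = tle$cactusbot
  rot[10] = le$cactusbott
  rot[11] = e$cactusbottl
  rot[12] = $cactusbottle
Sorted (with $ < everything):
  sorted[0] = $cactusbottle
  sorted[1] = actusbottle$c
  sorted[2] = bottle$cactus
  sorted[3] = cactusbottle$
  sorted[4] = ctusbottle$ca
  sorted[5] = e$cactusbottl
  sorted[6] = le$cactusbott
  sorted[7] = ottle$cactusb
  sorted[8] = sbottle$cactu
  sorted[9] = tle$cactusbot
  sorted[10] = ttle$cactusbo
  sorted[11] = tusbottle$cac
  sorted[12] = usbottle$cact
sorted[1] = actusbottle$c

Answer: actusbottle$c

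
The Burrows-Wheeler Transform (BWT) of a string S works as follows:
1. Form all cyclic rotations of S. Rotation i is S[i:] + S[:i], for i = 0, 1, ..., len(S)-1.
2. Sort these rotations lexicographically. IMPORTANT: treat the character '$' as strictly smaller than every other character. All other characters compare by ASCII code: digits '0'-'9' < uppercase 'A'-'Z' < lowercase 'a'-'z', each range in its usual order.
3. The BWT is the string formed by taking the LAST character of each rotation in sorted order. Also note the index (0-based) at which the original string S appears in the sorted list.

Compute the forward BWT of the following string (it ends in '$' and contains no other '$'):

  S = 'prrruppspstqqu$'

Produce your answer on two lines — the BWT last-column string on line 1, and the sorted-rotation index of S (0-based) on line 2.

Answer: uu$pstqprrppsqr
2

Derivation:
All 15 rotations (rotation i = S[i:]+S[:i]):
  rot[0] = prrruppspstqqu$
  rot[1] = rrruppspstqqu$p
  rot[2] = rruppspstqqu$pr
  rot[3] = ruppspstqqu$prr
  rot[4] = uppspstqqu$prrr
  rot[5] = ppspstqqu$prrru
  rot[6] = pspstqqu$prrrup
  rot[7] = spstqqu$prrrupp
  rot[8] = pstqqu$prrrupps
  rot[9] = stqqu$prrruppsp
  rot[10] = tqqu$prrruppsps
  rot[11] = qqu$prrruppspst
  rot[12] = qu$prrruppspstq
  rot[13] = u$prrruppspstqq
  rot[14] = $prrruppspstqqu
Sorted (with $ < everything):
  sorted[0] = $prrruppspstqqu  (last char: 'u')
  sorted[1] = ppspstqqu$prrru  (last char: 'u')
  sorted[2] = prrruppspstqqu$  (last char: '$')
  sorted[3] = pspstqqu$prrrup  (last char: 'p')
  sorted[4] = pstqqu$prrrupps  (last char: 's')
  sorted[5] = qqu$prrruppspst  (last char: 't')
  sorted[6] = qu$prrruppspstq  (last char: 'q')
  sorted[7] = rrruppspstqqu$p  (last char: 'p')
  sorted[8] = rruppspstqqu$pr  (last char: 'r')
  sorted[9] = ruppspstqqu$prr  (last char: 'r')
  sorted[10] = spstqqu$prrrupp  (last char: 'p')
  sorted[11] = stqqu$prrruppsp  (last char: 'p')
  sorted[12] = tqqu$prrruppsps  (last char: 's')
  sorted[13] = u$prrruppspstqq  (last char: 'q')
  sorted[14] = uppspstqqu$prrr  (last char: 'r')
Last column: uu$pstqprrppsqr
Original string S is at sorted index 2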